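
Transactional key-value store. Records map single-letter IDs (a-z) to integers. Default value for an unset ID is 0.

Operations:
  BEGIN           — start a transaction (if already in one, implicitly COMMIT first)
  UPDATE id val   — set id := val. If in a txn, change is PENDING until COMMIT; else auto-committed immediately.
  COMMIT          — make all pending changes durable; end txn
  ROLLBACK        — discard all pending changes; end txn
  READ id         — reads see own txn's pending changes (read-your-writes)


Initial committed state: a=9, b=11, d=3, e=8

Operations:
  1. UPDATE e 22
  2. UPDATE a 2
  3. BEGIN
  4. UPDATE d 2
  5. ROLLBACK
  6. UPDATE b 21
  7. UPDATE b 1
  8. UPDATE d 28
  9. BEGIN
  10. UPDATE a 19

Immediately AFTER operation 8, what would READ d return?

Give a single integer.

Answer: 28

Derivation:
Initial committed: {a=9, b=11, d=3, e=8}
Op 1: UPDATE e=22 (auto-commit; committed e=22)
Op 2: UPDATE a=2 (auto-commit; committed a=2)
Op 3: BEGIN: in_txn=True, pending={}
Op 4: UPDATE d=2 (pending; pending now {d=2})
Op 5: ROLLBACK: discarded pending ['d']; in_txn=False
Op 6: UPDATE b=21 (auto-commit; committed b=21)
Op 7: UPDATE b=1 (auto-commit; committed b=1)
Op 8: UPDATE d=28 (auto-commit; committed d=28)
After op 8: visible(d) = 28 (pending={}, committed={a=2, b=1, d=28, e=22})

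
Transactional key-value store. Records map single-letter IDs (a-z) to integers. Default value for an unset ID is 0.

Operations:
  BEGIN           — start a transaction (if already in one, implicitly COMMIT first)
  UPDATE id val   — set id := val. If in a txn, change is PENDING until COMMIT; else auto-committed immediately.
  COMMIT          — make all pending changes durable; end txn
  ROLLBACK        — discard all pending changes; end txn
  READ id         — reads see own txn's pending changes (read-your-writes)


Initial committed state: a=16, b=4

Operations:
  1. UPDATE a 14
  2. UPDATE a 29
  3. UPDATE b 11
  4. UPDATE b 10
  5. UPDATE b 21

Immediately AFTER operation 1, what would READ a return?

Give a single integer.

Initial committed: {a=16, b=4}
Op 1: UPDATE a=14 (auto-commit; committed a=14)
After op 1: visible(a) = 14 (pending={}, committed={a=14, b=4})

Answer: 14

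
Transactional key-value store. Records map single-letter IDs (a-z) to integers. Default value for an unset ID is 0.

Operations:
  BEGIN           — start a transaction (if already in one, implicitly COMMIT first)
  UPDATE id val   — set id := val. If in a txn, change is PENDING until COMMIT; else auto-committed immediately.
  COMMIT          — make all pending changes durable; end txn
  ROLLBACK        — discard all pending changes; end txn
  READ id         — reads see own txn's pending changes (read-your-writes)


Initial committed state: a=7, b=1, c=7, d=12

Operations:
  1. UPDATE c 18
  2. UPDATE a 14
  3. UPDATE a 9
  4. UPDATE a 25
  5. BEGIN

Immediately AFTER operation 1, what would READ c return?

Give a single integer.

Answer: 18

Derivation:
Initial committed: {a=7, b=1, c=7, d=12}
Op 1: UPDATE c=18 (auto-commit; committed c=18)
After op 1: visible(c) = 18 (pending={}, committed={a=7, b=1, c=18, d=12})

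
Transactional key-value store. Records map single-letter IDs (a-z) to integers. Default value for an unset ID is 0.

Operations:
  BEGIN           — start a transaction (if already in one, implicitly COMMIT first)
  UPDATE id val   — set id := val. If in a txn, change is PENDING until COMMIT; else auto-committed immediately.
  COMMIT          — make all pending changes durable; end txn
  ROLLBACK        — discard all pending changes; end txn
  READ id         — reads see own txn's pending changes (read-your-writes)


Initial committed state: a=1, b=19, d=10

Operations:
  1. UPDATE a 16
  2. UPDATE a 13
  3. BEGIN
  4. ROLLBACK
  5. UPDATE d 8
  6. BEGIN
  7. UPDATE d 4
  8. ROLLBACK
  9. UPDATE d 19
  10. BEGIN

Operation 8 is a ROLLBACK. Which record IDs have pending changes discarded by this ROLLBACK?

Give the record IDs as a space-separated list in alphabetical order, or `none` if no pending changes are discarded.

Initial committed: {a=1, b=19, d=10}
Op 1: UPDATE a=16 (auto-commit; committed a=16)
Op 2: UPDATE a=13 (auto-commit; committed a=13)
Op 3: BEGIN: in_txn=True, pending={}
Op 4: ROLLBACK: discarded pending []; in_txn=False
Op 5: UPDATE d=8 (auto-commit; committed d=8)
Op 6: BEGIN: in_txn=True, pending={}
Op 7: UPDATE d=4 (pending; pending now {d=4})
Op 8: ROLLBACK: discarded pending ['d']; in_txn=False
Op 9: UPDATE d=19 (auto-commit; committed d=19)
Op 10: BEGIN: in_txn=True, pending={}
ROLLBACK at op 8 discards: ['d']

Answer: d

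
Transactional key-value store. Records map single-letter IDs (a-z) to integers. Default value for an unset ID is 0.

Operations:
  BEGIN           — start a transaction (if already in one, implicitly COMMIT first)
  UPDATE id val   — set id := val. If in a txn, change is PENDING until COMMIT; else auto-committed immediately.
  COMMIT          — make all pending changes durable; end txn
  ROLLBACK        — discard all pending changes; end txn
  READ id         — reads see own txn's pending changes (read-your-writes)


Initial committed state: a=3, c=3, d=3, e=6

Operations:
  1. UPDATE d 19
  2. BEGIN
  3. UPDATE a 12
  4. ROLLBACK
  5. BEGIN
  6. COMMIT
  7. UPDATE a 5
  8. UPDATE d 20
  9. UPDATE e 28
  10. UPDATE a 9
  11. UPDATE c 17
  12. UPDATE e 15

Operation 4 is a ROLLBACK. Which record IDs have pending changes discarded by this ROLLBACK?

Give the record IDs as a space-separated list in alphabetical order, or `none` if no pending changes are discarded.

Answer: a

Derivation:
Initial committed: {a=3, c=3, d=3, e=6}
Op 1: UPDATE d=19 (auto-commit; committed d=19)
Op 2: BEGIN: in_txn=True, pending={}
Op 3: UPDATE a=12 (pending; pending now {a=12})
Op 4: ROLLBACK: discarded pending ['a']; in_txn=False
Op 5: BEGIN: in_txn=True, pending={}
Op 6: COMMIT: merged [] into committed; committed now {a=3, c=3, d=19, e=6}
Op 7: UPDATE a=5 (auto-commit; committed a=5)
Op 8: UPDATE d=20 (auto-commit; committed d=20)
Op 9: UPDATE e=28 (auto-commit; committed e=28)
Op 10: UPDATE a=9 (auto-commit; committed a=9)
Op 11: UPDATE c=17 (auto-commit; committed c=17)
Op 12: UPDATE e=15 (auto-commit; committed e=15)
ROLLBACK at op 4 discards: ['a']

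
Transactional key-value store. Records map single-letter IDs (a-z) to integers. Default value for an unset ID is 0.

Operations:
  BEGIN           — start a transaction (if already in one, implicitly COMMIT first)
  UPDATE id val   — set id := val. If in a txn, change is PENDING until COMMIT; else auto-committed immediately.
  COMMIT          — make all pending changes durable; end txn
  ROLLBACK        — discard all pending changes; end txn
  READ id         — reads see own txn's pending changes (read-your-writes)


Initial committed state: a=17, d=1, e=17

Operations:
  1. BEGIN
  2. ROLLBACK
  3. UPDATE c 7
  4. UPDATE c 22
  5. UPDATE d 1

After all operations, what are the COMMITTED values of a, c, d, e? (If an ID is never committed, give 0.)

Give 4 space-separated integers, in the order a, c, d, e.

Initial committed: {a=17, d=1, e=17}
Op 1: BEGIN: in_txn=True, pending={}
Op 2: ROLLBACK: discarded pending []; in_txn=False
Op 3: UPDATE c=7 (auto-commit; committed c=7)
Op 4: UPDATE c=22 (auto-commit; committed c=22)
Op 5: UPDATE d=1 (auto-commit; committed d=1)
Final committed: {a=17, c=22, d=1, e=17}

Answer: 17 22 1 17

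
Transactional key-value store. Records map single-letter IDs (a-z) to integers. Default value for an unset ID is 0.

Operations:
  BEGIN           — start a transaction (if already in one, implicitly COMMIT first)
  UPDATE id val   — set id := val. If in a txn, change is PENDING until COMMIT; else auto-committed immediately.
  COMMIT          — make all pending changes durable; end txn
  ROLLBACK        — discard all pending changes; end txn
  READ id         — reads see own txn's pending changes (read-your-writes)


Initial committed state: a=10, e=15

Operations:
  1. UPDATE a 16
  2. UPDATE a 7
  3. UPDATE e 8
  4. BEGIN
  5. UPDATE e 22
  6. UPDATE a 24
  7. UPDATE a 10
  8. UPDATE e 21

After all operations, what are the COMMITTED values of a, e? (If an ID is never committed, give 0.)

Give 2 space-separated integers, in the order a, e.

Answer: 7 8

Derivation:
Initial committed: {a=10, e=15}
Op 1: UPDATE a=16 (auto-commit; committed a=16)
Op 2: UPDATE a=7 (auto-commit; committed a=7)
Op 3: UPDATE e=8 (auto-commit; committed e=8)
Op 4: BEGIN: in_txn=True, pending={}
Op 5: UPDATE e=22 (pending; pending now {e=22})
Op 6: UPDATE a=24 (pending; pending now {a=24, e=22})
Op 7: UPDATE a=10 (pending; pending now {a=10, e=22})
Op 8: UPDATE e=21 (pending; pending now {a=10, e=21})
Final committed: {a=7, e=8}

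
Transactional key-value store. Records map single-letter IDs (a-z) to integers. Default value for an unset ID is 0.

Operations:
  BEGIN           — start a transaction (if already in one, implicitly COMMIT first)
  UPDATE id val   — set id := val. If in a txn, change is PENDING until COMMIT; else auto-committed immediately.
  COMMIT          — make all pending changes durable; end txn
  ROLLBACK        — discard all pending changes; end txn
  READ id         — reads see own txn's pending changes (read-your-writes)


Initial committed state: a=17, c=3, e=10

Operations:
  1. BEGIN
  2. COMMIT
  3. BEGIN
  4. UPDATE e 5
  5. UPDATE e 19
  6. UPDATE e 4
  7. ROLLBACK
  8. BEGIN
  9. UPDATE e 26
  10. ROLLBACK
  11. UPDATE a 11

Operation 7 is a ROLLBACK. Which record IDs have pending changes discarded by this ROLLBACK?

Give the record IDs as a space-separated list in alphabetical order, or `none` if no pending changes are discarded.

Answer: e

Derivation:
Initial committed: {a=17, c=3, e=10}
Op 1: BEGIN: in_txn=True, pending={}
Op 2: COMMIT: merged [] into committed; committed now {a=17, c=3, e=10}
Op 3: BEGIN: in_txn=True, pending={}
Op 4: UPDATE e=5 (pending; pending now {e=5})
Op 5: UPDATE e=19 (pending; pending now {e=19})
Op 6: UPDATE e=4 (pending; pending now {e=4})
Op 7: ROLLBACK: discarded pending ['e']; in_txn=False
Op 8: BEGIN: in_txn=True, pending={}
Op 9: UPDATE e=26 (pending; pending now {e=26})
Op 10: ROLLBACK: discarded pending ['e']; in_txn=False
Op 11: UPDATE a=11 (auto-commit; committed a=11)
ROLLBACK at op 7 discards: ['e']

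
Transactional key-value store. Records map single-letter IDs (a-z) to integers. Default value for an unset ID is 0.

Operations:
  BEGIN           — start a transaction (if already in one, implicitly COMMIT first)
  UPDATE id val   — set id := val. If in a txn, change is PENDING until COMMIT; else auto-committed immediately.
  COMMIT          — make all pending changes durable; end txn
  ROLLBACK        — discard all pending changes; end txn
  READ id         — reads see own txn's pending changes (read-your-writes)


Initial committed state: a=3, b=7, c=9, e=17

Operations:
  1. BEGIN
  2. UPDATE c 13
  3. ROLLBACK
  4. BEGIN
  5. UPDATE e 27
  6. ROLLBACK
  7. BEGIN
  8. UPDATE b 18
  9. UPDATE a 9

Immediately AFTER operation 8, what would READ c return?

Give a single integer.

Initial committed: {a=3, b=7, c=9, e=17}
Op 1: BEGIN: in_txn=True, pending={}
Op 2: UPDATE c=13 (pending; pending now {c=13})
Op 3: ROLLBACK: discarded pending ['c']; in_txn=False
Op 4: BEGIN: in_txn=True, pending={}
Op 5: UPDATE e=27 (pending; pending now {e=27})
Op 6: ROLLBACK: discarded pending ['e']; in_txn=False
Op 7: BEGIN: in_txn=True, pending={}
Op 8: UPDATE b=18 (pending; pending now {b=18})
After op 8: visible(c) = 9 (pending={b=18}, committed={a=3, b=7, c=9, e=17})

Answer: 9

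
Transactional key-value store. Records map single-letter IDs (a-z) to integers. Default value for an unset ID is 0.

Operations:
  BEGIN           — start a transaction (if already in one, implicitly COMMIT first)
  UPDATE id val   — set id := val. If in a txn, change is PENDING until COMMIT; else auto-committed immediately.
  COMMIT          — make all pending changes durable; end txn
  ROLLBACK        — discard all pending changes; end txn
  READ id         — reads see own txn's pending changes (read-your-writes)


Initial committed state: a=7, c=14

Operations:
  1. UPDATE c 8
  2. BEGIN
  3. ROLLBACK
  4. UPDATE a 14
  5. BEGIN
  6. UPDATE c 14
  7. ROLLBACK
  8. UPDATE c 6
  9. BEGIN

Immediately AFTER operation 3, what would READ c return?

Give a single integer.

Initial committed: {a=7, c=14}
Op 1: UPDATE c=8 (auto-commit; committed c=8)
Op 2: BEGIN: in_txn=True, pending={}
Op 3: ROLLBACK: discarded pending []; in_txn=False
After op 3: visible(c) = 8 (pending={}, committed={a=7, c=8})

Answer: 8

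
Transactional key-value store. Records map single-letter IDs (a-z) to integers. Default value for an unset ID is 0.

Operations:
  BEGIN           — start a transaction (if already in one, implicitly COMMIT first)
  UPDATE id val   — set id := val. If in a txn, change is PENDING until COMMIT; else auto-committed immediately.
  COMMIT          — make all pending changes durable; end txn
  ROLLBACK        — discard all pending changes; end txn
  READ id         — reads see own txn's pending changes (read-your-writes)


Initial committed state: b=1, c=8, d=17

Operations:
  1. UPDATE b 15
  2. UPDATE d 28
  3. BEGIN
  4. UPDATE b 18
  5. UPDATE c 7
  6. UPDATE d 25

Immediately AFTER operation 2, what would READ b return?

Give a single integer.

Initial committed: {b=1, c=8, d=17}
Op 1: UPDATE b=15 (auto-commit; committed b=15)
Op 2: UPDATE d=28 (auto-commit; committed d=28)
After op 2: visible(b) = 15 (pending={}, committed={b=15, c=8, d=28})

Answer: 15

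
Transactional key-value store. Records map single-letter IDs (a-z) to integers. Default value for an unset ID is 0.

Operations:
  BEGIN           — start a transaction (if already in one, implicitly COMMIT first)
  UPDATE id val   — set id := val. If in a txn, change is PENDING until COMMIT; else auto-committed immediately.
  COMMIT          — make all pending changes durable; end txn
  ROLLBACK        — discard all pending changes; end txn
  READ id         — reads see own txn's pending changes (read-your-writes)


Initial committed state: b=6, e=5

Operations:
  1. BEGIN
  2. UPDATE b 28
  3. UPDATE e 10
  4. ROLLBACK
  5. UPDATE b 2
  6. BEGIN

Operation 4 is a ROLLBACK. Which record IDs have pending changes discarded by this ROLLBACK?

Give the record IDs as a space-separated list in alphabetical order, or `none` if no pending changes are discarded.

Answer: b e

Derivation:
Initial committed: {b=6, e=5}
Op 1: BEGIN: in_txn=True, pending={}
Op 2: UPDATE b=28 (pending; pending now {b=28})
Op 3: UPDATE e=10 (pending; pending now {b=28, e=10})
Op 4: ROLLBACK: discarded pending ['b', 'e']; in_txn=False
Op 5: UPDATE b=2 (auto-commit; committed b=2)
Op 6: BEGIN: in_txn=True, pending={}
ROLLBACK at op 4 discards: ['b', 'e']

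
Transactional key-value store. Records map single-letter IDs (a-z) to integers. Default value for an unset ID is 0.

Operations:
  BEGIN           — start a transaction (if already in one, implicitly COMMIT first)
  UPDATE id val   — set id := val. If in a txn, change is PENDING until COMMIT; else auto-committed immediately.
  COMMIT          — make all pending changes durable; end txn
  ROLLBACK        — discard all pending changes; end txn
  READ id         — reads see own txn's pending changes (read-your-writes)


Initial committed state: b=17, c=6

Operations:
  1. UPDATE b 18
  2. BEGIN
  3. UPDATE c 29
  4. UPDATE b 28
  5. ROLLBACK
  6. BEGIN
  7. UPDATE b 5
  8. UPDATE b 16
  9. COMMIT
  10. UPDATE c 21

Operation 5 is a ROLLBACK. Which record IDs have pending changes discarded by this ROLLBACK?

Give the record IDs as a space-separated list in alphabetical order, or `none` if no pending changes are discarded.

Initial committed: {b=17, c=6}
Op 1: UPDATE b=18 (auto-commit; committed b=18)
Op 2: BEGIN: in_txn=True, pending={}
Op 3: UPDATE c=29 (pending; pending now {c=29})
Op 4: UPDATE b=28 (pending; pending now {b=28, c=29})
Op 5: ROLLBACK: discarded pending ['b', 'c']; in_txn=False
Op 6: BEGIN: in_txn=True, pending={}
Op 7: UPDATE b=5 (pending; pending now {b=5})
Op 8: UPDATE b=16 (pending; pending now {b=16})
Op 9: COMMIT: merged ['b'] into committed; committed now {b=16, c=6}
Op 10: UPDATE c=21 (auto-commit; committed c=21)
ROLLBACK at op 5 discards: ['b', 'c']

Answer: b c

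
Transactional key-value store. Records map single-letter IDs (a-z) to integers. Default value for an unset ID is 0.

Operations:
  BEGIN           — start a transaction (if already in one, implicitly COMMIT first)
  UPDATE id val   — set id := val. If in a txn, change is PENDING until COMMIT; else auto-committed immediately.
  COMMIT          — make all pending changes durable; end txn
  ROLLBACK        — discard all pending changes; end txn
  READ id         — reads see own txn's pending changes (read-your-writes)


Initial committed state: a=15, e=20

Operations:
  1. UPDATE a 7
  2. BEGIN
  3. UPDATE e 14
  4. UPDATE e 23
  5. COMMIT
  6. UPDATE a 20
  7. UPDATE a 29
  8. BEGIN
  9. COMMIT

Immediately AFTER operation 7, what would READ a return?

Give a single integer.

Initial committed: {a=15, e=20}
Op 1: UPDATE a=7 (auto-commit; committed a=7)
Op 2: BEGIN: in_txn=True, pending={}
Op 3: UPDATE e=14 (pending; pending now {e=14})
Op 4: UPDATE e=23 (pending; pending now {e=23})
Op 5: COMMIT: merged ['e'] into committed; committed now {a=7, e=23}
Op 6: UPDATE a=20 (auto-commit; committed a=20)
Op 7: UPDATE a=29 (auto-commit; committed a=29)
After op 7: visible(a) = 29 (pending={}, committed={a=29, e=23})

Answer: 29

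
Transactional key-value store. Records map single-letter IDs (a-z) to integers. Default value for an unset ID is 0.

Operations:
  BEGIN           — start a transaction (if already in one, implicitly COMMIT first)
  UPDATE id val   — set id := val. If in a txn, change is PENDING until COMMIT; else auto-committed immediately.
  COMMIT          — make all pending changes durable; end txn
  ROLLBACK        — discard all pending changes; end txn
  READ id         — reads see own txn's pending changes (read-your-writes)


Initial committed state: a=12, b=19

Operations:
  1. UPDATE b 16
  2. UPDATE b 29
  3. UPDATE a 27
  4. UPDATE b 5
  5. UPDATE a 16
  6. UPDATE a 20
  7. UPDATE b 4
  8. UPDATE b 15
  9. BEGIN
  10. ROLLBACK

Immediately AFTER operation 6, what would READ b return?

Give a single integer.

Initial committed: {a=12, b=19}
Op 1: UPDATE b=16 (auto-commit; committed b=16)
Op 2: UPDATE b=29 (auto-commit; committed b=29)
Op 3: UPDATE a=27 (auto-commit; committed a=27)
Op 4: UPDATE b=5 (auto-commit; committed b=5)
Op 5: UPDATE a=16 (auto-commit; committed a=16)
Op 6: UPDATE a=20 (auto-commit; committed a=20)
After op 6: visible(b) = 5 (pending={}, committed={a=20, b=5})

Answer: 5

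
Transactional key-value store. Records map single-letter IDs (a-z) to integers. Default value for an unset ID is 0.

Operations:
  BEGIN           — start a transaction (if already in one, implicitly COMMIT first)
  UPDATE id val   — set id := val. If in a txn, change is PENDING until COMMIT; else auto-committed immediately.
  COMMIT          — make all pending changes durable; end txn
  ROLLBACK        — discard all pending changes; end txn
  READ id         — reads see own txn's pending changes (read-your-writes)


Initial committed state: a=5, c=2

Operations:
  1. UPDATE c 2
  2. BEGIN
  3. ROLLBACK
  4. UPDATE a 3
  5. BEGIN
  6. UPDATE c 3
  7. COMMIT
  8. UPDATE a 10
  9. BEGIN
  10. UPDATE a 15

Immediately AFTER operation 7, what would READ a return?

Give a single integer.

Answer: 3

Derivation:
Initial committed: {a=5, c=2}
Op 1: UPDATE c=2 (auto-commit; committed c=2)
Op 2: BEGIN: in_txn=True, pending={}
Op 3: ROLLBACK: discarded pending []; in_txn=False
Op 4: UPDATE a=3 (auto-commit; committed a=3)
Op 5: BEGIN: in_txn=True, pending={}
Op 6: UPDATE c=3 (pending; pending now {c=3})
Op 7: COMMIT: merged ['c'] into committed; committed now {a=3, c=3}
After op 7: visible(a) = 3 (pending={}, committed={a=3, c=3})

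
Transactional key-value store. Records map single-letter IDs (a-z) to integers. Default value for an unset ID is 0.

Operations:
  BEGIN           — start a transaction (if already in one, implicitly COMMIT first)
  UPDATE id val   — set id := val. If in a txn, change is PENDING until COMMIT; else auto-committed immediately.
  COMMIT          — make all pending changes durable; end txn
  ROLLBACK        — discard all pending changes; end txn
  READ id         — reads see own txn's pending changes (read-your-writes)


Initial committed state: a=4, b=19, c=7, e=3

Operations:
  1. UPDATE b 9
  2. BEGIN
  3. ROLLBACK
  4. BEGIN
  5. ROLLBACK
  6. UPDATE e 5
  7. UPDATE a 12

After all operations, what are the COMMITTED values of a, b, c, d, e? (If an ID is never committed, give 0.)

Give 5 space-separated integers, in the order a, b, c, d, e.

Initial committed: {a=4, b=19, c=7, e=3}
Op 1: UPDATE b=9 (auto-commit; committed b=9)
Op 2: BEGIN: in_txn=True, pending={}
Op 3: ROLLBACK: discarded pending []; in_txn=False
Op 4: BEGIN: in_txn=True, pending={}
Op 5: ROLLBACK: discarded pending []; in_txn=False
Op 6: UPDATE e=5 (auto-commit; committed e=5)
Op 7: UPDATE a=12 (auto-commit; committed a=12)
Final committed: {a=12, b=9, c=7, e=5}

Answer: 12 9 7 0 5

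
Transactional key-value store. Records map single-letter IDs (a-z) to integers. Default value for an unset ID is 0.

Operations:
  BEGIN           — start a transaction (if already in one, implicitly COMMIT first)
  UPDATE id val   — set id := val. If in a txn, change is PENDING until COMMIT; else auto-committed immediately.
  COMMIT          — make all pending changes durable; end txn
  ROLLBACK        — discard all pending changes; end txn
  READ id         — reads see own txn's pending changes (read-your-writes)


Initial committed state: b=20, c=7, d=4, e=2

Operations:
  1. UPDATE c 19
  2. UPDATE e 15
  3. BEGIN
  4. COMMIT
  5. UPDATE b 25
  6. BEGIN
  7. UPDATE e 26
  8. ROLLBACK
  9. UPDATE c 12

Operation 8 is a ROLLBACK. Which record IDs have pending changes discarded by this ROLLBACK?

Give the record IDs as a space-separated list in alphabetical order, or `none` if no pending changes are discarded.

Answer: e

Derivation:
Initial committed: {b=20, c=7, d=4, e=2}
Op 1: UPDATE c=19 (auto-commit; committed c=19)
Op 2: UPDATE e=15 (auto-commit; committed e=15)
Op 3: BEGIN: in_txn=True, pending={}
Op 4: COMMIT: merged [] into committed; committed now {b=20, c=19, d=4, e=15}
Op 5: UPDATE b=25 (auto-commit; committed b=25)
Op 6: BEGIN: in_txn=True, pending={}
Op 7: UPDATE e=26 (pending; pending now {e=26})
Op 8: ROLLBACK: discarded pending ['e']; in_txn=False
Op 9: UPDATE c=12 (auto-commit; committed c=12)
ROLLBACK at op 8 discards: ['e']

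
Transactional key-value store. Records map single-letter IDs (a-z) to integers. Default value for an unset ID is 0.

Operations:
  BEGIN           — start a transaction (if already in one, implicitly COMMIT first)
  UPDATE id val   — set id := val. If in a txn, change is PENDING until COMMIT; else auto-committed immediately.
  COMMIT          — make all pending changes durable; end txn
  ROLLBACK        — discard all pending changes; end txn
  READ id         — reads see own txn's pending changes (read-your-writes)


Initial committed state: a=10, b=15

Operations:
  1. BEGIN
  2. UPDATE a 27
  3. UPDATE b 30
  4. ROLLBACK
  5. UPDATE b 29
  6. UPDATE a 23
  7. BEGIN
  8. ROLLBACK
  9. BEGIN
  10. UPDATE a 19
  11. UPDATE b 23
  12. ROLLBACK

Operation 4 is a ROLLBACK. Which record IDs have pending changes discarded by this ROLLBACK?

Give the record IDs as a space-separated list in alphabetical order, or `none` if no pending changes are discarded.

Answer: a b

Derivation:
Initial committed: {a=10, b=15}
Op 1: BEGIN: in_txn=True, pending={}
Op 2: UPDATE a=27 (pending; pending now {a=27})
Op 3: UPDATE b=30 (pending; pending now {a=27, b=30})
Op 4: ROLLBACK: discarded pending ['a', 'b']; in_txn=False
Op 5: UPDATE b=29 (auto-commit; committed b=29)
Op 6: UPDATE a=23 (auto-commit; committed a=23)
Op 7: BEGIN: in_txn=True, pending={}
Op 8: ROLLBACK: discarded pending []; in_txn=False
Op 9: BEGIN: in_txn=True, pending={}
Op 10: UPDATE a=19 (pending; pending now {a=19})
Op 11: UPDATE b=23 (pending; pending now {a=19, b=23})
Op 12: ROLLBACK: discarded pending ['a', 'b']; in_txn=False
ROLLBACK at op 4 discards: ['a', 'b']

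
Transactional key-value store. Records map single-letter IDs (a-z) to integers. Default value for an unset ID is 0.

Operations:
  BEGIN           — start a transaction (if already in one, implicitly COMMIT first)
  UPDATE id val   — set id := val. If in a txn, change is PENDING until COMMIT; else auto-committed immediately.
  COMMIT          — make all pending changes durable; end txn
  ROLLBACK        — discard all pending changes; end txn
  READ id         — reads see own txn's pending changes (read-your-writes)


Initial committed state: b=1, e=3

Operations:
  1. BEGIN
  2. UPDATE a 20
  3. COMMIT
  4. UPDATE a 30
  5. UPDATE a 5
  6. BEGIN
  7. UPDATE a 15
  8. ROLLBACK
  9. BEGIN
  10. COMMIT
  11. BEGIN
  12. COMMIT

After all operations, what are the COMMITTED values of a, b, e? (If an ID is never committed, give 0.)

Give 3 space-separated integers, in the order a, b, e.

Initial committed: {b=1, e=3}
Op 1: BEGIN: in_txn=True, pending={}
Op 2: UPDATE a=20 (pending; pending now {a=20})
Op 3: COMMIT: merged ['a'] into committed; committed now {a=20, b=1, e=3}
Op 4: UPDATE a=30 (auto-commit; committed a=30)
Op 5: UPDATE a=5 (auto-commit; committed a=5)
Op 6: BEGIN: in_txn=True, pending={}
Op 7: UPDATE a=15 (pending; pending now {a=15})
Op 8: ROLLBACK: discarded pending ['a']; in_txn=False
Op 9: BEGIN: in_txn=True, pending={}
Op 10: COMMIT: merged [] into committed; committed now {a=5, b=1, e=3}
Op 11: BEGIN: in_txn=True, pending={}
Op 12: COMMIT: merged [] into committed; committed now {a=5, b=1, e=3}
Final committed: {a=5, b=1, e=3}

Answer: 5 1 3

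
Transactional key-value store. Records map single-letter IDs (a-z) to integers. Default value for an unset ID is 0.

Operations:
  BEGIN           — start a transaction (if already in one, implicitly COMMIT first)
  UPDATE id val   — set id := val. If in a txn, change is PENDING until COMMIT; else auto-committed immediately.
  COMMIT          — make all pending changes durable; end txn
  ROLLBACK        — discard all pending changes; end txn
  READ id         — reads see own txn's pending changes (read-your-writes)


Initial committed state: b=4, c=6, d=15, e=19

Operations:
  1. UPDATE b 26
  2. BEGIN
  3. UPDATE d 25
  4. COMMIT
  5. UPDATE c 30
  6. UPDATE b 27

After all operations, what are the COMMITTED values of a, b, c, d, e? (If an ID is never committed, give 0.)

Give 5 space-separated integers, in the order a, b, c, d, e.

Answer: 0 27 30 25 19

Derivation:
Initial committed: {b=4, c=6, d=15, e=19}
Op 1: UPDATE b=26 (auto-commit; committed b=26)
Op 2: BEGIN: in_txn=True, pending={}
Op 3: UPDATE d=25 (pending; pending now {d=25})
Op 4: COMMIT: merged ['d'] into committed; committed now {b=26, c=6, d=25, e=19}
Op 5: UPDATE c=30 (auto-commit; committed c=30)
Op 6: UPDATE b=27 (auto-commit; committed b=27)
Final committed: {b=27, c=30, d=25, e=19}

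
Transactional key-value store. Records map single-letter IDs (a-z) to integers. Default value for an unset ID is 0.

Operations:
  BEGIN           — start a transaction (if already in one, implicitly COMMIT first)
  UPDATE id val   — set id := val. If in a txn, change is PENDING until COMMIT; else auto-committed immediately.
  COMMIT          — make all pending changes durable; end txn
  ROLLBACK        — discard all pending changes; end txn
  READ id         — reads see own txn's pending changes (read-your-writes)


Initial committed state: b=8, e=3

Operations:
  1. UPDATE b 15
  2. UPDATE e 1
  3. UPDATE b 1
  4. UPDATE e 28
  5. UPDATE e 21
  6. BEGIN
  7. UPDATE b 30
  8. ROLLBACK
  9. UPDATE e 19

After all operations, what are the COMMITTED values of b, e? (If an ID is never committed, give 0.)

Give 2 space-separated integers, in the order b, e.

Answer: 1 19

Derivation:
Initial committed: {b=8, e=3}
Op 1: UPDATE b=15 (auto-commit; committed b=15)
Op 2: UPDATE e=1 (auto-commit; committed e=1)
Op 3: UPDATE b=1 (auto-commit; committed b=1)
Op 4: UPDATE e=28 (auto-commit; committed e=28)
Op 5: UPDATE e=21 (auto-commit; committed e=21)
Op 6: BEGIN: in_txn=True, pending={}
Op 7: UPDATE b=30 (pending; pending now {b=30})
Op 8: ROLLBACK: discarded pending ['b']; in_txn=False
Op 9: UPDATE e=19 (auto-commit; committed e=19)
Final committed: {b=1, e=19}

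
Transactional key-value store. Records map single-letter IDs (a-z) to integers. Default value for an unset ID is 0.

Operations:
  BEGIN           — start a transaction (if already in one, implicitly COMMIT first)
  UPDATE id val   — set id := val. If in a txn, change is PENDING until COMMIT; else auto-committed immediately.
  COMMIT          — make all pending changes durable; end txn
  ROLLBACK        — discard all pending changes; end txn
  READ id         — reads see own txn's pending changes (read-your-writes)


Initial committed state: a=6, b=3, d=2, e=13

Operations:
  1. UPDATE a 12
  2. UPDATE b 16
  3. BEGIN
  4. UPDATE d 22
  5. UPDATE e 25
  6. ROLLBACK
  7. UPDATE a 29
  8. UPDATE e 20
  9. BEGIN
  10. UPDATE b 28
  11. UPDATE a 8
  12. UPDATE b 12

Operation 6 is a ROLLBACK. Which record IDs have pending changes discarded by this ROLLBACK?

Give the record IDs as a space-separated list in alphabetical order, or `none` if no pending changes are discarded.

Initial committed: {a=6, b=3, d=2, e=13}
Op 1: UPDATE a=12 (auto-commit; committed a=12)
Op 2: UPDATE b=16 (auto-commit; committed b=16)
Op 3: BEGIN: in_txn=True, pending={}
Op 4: UPDATE d=22 (pending; pending now {d=22})
Op 5: UPDATE e=25 (pending; pending now {d=22, e=25})
Op 6: ROLLBACK: discarded pending ['d', 'e']; in_txn=False
Op 7: UPDATE a=29 (auto-commit; committed a=29)
Op 8: UPDATE e=20 (auto-commit; committed e=20)
Op 9: BEGIN: in_txn=True, pending={}
Op 10: UPDATE b=28 (pending; pending now {b=28})
Op 11: UPDATE a=8 (pending; pending now {a=8, b=28})
Op 12: UPDATE b=12 (pending; pending now {a=8, b=12})
ROLLBACK at op 6 discards: ['d', 'e']

Answer: d e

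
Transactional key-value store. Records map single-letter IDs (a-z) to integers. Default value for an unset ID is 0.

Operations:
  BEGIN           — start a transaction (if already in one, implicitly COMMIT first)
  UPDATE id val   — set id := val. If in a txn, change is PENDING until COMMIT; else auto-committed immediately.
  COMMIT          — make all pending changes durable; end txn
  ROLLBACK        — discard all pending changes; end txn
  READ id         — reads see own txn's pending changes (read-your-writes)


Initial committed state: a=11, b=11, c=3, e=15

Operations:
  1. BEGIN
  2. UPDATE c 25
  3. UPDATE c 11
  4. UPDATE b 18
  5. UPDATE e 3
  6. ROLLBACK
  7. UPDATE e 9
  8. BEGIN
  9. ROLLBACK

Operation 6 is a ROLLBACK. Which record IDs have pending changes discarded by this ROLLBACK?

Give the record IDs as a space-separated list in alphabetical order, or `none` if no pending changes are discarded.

Initial committed: {a=11, b=11, c=3, e=15}
Op 1: BEGIN: in_txn=True, pending={}
Op 2: UPDATE c=25 (pending; pending now {c=25})
Op 3: UPDATE c=11 (pending; pending now {c=11})
Op 4: UPDATE b=18 (pending; pending now {b=18, c=11})
Op 5: UPDATE e=3 (pending; pending now {b=18, c=11, e=3})
Op 6: ROLLBACK: discarded pending ['b', 'c', 'e']; in_txn=False
Op 7: UPDATE e=9 (auto-commit; committed e=9)
Op 8: BEGIN: in_txn=True, pending={}
Op 9: ROLLBACK: discarded pending []; in_txn=False
ROLLBACK at op 6 discards: ['b', 'c', 'e']

Answer: b c e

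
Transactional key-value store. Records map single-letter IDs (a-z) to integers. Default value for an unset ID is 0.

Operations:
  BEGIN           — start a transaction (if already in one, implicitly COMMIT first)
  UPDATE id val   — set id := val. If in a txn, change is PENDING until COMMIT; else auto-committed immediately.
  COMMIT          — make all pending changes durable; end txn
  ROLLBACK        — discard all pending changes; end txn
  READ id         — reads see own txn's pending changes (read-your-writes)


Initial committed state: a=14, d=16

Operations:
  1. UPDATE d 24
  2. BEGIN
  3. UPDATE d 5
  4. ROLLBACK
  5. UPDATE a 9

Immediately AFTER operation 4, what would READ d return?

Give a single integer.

Answer: 24

Derivation:
Initial committed: {a=14, d=16}
Op 1: UPDATE d=24 (auto-commit; committed d=24)
Op 2: BEGIN: in_txn=True, pending={}
Op 3: UPDATE d=5 (pending; pending now {d=5})
Op 4: ROLLBACK: discarded pending ['d']; in_txn=False
After op 4: visible(d) = 24 (pending={}, committed={a=14, d=24})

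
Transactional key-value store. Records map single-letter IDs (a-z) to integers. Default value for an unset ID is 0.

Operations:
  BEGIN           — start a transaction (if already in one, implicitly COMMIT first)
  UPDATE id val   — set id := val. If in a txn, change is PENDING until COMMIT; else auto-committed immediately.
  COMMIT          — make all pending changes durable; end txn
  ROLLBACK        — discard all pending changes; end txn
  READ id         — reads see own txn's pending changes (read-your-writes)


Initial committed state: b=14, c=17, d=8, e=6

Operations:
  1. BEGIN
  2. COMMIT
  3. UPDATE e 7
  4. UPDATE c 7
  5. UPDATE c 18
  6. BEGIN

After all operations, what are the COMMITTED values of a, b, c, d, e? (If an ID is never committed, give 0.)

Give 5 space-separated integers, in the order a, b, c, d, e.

Initial committed: {b=14, c=17, d=8, e=6}
Op 1: BEGIN: in_txn=True, pending={}
Op 2: COMMIT: merged [] into committed; committed now {b=14, c=17, d=8, e=6}
Op 3: UPDATE e=7 (auto-commit; committed e=7)
Op 4: UPDATE c=7 (auto-commit; committed c=7)
Op 5: UPDATE c=18 (auto-commit; committed c=18)
Op 6: BEGIN: in_txn=True, pending={}
Final committed: {b=14, c=18, d=8, e=7}

Answer: 0 14 18 8 7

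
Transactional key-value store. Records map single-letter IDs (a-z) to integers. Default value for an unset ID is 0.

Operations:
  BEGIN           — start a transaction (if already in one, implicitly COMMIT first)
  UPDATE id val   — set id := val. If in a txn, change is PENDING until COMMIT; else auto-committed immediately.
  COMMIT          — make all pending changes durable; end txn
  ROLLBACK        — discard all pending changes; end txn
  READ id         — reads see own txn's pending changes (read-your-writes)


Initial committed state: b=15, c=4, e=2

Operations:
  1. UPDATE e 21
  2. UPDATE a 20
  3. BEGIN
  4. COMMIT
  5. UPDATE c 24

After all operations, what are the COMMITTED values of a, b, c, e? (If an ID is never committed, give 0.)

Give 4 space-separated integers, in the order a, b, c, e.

Initial committed: {b=15, c=4, e=2}
Op 1: UPDATE e=21 (auto-commit; committed e=21)
Op 2: UPDATE a=20 (auto-commit; committed a=20)
Op 3: BEGIN: in_txn=True, pending={}
Op 4: COMMIT: merged [] into committed; committed now {a=20, b=15, c=4, e=21}
Op 5: UPDATE c=24 (auto-commit; committed c=24)
Final committed: {a=20, b=15, c=24, e=21}

Answer: 20 15 24 21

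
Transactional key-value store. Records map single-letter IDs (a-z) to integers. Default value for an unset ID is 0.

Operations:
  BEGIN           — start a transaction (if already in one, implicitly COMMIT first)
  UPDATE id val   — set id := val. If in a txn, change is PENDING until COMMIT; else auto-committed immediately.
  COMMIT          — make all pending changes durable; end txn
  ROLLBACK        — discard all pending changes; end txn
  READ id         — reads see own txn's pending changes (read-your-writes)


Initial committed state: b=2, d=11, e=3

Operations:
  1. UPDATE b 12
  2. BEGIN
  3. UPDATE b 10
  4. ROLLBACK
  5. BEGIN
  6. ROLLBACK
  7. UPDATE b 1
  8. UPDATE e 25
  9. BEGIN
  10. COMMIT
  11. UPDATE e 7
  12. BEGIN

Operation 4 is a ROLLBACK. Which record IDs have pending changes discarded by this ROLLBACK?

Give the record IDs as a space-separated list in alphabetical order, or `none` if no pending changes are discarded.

Answer: b

Derivation:
Initial committed: {b=2, d=11, e=3}
Op 1: UPDATE b=12 (auto-commit; committed b=12)
Op 2: BEGIN: in_txn=True, pending={}
Op 3: UPDATE b=10 (pending; pending now {b=10})
Op 4: ROLLBACK: discarded pending ['b']; in_txn=False
Op 5: BEGIN: in_txn=True, pending={}
Op 6: ROLLBACK: discarded pending []; in_txn=False
Op 7: UPDATE b=1 (auto-commit; committed b=1)
Op 8: UPDATE e=25 (auto-commit; committed e=25)
Op 9: BEGIN: in_txn=True, pending={}
Op 10: COMMIT: merged [] into committed; committed now {b=1, d=11, e=25}
Op 11: UPDATE e=7 (auto-commit; committed e=7)
Op 12: BEGIN: in_txn=True, pending={}
ROLLBACK at op 4 discards: ['b']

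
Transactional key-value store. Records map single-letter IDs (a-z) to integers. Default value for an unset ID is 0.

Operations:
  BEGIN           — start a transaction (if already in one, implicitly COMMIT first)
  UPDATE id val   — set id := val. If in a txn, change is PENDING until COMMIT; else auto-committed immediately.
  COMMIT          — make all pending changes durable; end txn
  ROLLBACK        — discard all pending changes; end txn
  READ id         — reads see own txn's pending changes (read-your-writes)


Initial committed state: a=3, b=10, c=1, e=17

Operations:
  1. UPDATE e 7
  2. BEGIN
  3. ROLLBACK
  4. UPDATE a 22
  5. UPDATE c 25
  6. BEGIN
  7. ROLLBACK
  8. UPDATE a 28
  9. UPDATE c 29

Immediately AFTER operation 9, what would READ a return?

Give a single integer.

Answer: 28

Derivation:
Initial committed: {a=3, b=10, c=1, e=17}
Op 1: UPDATE e=7 (auto-commit; committed e=7)
Op 2: BEGIN: in_txn=True, pending={}
Op 3: ROLLBACK: discarded pending []; in_txn=False
Op 4: UPDATE a=22 (auto-commit; committed a=22)
Op 5: UPDATE c=25 (auto-commit; committed c=25)
Op 6: BEGIN: in_txn=True, pending={}
Op 7: ROLLBACK: discarded pending []; in_txn=False
Op 8: UPDATE a=28 (auto-commit; committed a=28)
Op 9: UPDATE c=29 (auto-commit; committed c=29)
After op 9: visible(a) = 28 (pending={}, committed={a=28, b=10, c=29, e=7})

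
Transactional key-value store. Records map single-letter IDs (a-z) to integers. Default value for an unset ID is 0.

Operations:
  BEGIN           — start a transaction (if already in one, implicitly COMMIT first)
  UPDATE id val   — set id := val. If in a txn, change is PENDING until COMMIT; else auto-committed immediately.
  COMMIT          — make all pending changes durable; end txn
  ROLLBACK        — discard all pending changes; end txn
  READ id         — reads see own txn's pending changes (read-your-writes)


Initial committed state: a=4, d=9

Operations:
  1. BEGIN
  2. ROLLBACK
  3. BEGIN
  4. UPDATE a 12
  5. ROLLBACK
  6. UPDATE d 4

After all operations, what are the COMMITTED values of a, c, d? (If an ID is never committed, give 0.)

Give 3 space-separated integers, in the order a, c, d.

Answer: 4 0 4

Derivation:
Initial committed: {a=4, d=9}
Op 1: BEGIN: in_txn=True, pending={}
Op 2: ROLLBACK: discarded pending []; in_txn=False
Op 3: BEGIN: in_txn=True, pending={}
Op 4: UPDATE a=12 (pending; pending now {a=12})
Op 5: ROLLBACK: discarded pending ['a']; in_txn=False
Op 6: UPDATE d=4 (auto-commit; committed d=4)
Final committed: {a=4, d=4}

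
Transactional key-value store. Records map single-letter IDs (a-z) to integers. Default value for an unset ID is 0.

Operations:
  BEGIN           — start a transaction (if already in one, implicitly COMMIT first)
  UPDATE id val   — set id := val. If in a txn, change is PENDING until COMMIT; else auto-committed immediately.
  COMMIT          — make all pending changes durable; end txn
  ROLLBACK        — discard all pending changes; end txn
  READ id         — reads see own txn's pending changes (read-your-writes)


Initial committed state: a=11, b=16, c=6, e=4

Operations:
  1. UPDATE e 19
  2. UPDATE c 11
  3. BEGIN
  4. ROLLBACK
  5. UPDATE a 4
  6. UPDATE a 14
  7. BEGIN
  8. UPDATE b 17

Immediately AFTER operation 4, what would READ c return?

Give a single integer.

Initial committed: {a=11, b=16, c=6, e=4}
Op 1: UPDATE e=19 (auto-commit; committed e=19)
Op 2: UPDATE c=11 (auto-commit; committed c=11)
Op 3: BEGIN: in_txn=True, pending={}
Op 4: ROLLBACK: discarded pending []; in_txn=False
After op 4: visible(c) = 11 (pending={}, committed={a=11, b=16, c=11, e=19})

Answer: 11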